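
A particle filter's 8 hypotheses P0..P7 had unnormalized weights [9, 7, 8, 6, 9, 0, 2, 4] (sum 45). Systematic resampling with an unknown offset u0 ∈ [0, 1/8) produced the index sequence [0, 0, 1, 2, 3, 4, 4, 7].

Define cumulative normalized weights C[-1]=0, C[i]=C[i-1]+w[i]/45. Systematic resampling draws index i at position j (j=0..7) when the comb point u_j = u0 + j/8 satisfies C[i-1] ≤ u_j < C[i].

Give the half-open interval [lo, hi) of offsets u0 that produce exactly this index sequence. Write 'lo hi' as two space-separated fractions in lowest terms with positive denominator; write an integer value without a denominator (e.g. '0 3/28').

C = [1/5, 16/45, 8/15, 2/3, 13/15, 13/15, 41/45, 1]
j=0 picked index 0: u0 ∈ [0, 1/5)
j=1 picked index 0: u0 ∈ [-1/8, 3/40)
j=2 picked index 1: u0 ∈ [-1/20, 19/180)
j=3 picked index 2: u0 ∈ [-7/360, 19/120)
j=4 picked index 3: u0 ∈ [1/30, 1/6)
j=5 picked index 4: u0 ∈ [1/24, 29/120)
j=6 picked index 4: u0 ∈ [-1/12, 7/60)
j=7 picked index 7: u0 ∈ [13/360, 1/8)
intersection: [1/24, 3/40)

1/24 3/40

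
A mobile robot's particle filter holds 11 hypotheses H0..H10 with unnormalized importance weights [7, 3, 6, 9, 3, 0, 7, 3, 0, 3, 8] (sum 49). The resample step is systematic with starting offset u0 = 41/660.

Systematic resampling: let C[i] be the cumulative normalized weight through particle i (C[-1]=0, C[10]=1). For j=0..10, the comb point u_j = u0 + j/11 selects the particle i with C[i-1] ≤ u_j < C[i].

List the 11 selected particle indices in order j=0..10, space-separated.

C = [1/7, 10/49, 16/49, 25/49, 4/7, 4/7, 5/7, 38/49, 38/49, 41/49, 1]
j=0: u_0=41/660 ∈ [0, 1/7) → index 0
j=1: u_1=101/660 ∈ [1/7, 10/49) → index 1
j=2: u_2=161/660 ∈ [10/49, 16/49) → index 2
j=3: u_3=221/660 ∈ [16/49, 25/49) → index 3
j=4: u_4=281/660 ∈ [16/49, 25/49) → index 3
j=5: u_5=31/60 ∈ [25/49, 4/7) → index 4
j=6: u_6=401/660 ∈ [4/7, 5/7) → index 6
j=7: u_7=461/660 ∈ [4/7, 5/7) → index 6
j=8: u_8=521/660 ∈ [38/49, 41/49) → index 9
j=9: u_9=581/660 ∈ [41/49, 1) → index 10
j=10: u_10=641/660 ∈ [41/49, 1) → index 10

0 1 2 3 3 4 6 6 9 10 10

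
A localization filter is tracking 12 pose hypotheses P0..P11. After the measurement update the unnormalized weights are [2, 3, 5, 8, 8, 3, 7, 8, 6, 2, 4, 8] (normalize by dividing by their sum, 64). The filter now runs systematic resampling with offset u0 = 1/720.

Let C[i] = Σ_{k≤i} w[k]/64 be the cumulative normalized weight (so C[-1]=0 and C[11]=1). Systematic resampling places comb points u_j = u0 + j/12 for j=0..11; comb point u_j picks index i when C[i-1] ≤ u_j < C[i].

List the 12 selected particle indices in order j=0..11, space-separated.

0 2 3 3 4 5 6 7 7 8 10 11

C = [1/32, 5/64, 5/32, 9/32, 13/32, 29/64, 9/16, 11/16, 25/32, 13/16, 7/8, 1]
j=0: u_0=1/720 ∈ [0, 1/32) → index 0
j=1: u_1=61/720 ∈ [5/64, 5/32) → index 2
j=2: u_2=121/720 ∈ [5/32, 9/32) → index 3
j=3: u_3=181/720 ∈ [5/32, 9/32) → index 3
j=4: u_4=241/720 ∈ [9/32, 13/32) → index 4
j=5: u_5=301/720 ∈ [13/32, 29/64) → index 5
j=6: u_6=361/720 ∈ [29/64, 9/16) → index 6
j=7: u_7=421/720 ∈ [9/16, 11/16) → index 7
j=8: u_8=481/720 ∈ [9/16, 11/16) → index 7
j=9: u_9=541/720 ∈ [11/16, 25/32) → index 8
j=10: u_10=601/720 ∈ [13/16, 7/8) → index 10
j=11: u_11=661/720 ∈ [7/8, 1) → index 11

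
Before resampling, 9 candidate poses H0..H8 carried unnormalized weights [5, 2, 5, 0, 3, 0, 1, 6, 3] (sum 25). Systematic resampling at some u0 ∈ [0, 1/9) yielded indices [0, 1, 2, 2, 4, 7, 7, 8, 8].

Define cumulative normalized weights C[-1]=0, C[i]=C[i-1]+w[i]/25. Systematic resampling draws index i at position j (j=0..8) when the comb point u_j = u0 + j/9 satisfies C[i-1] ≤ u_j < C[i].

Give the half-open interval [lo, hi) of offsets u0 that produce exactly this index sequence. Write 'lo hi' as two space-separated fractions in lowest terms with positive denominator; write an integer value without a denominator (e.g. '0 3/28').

C = [1/5, 7/25, 12/25, 12/25, 3/5, 3/5, 16/25, 22/25, 1]
j=0 picked index 0: u0 ∈ [0, 1/5)
j=1 picked index 1: u0 ∈ [4/45, 38/225)
j=2 picked index 2: u0 ∈ [13/225, 58/225)
j=3 picked index 2: u0 ∈ [-4/75, 11/75)
j=4 picked index 4: u0 ∈ [8/225, 7/45)
j=5 picked index 7: u0 ∈ [19/225, 73/225)
j=6 picked index 7: u0 ∈ [-2/75, 16/75)
j=7 picked index 8: u0 ∈ [23/225, 2/9)
j=8 picked index 8: u0 ∈ [-2/225, 1/9)
intersection: [23/225, 1/9)

23/225 1/9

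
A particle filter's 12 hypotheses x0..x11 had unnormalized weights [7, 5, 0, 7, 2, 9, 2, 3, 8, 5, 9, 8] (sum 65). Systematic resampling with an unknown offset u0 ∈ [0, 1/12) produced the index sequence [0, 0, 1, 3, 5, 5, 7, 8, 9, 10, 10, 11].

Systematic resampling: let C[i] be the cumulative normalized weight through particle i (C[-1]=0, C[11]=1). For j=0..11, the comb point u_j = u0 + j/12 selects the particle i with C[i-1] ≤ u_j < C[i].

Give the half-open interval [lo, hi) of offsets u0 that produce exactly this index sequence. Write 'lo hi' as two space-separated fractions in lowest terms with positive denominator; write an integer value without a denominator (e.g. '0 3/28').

0 7/390

C = [7/65, 12/65, 12/65, 19/65, 21/65, 6/13, 32/65, 7/13, 43/65, 48/65, 57/65, 1]
j=0 picked index 0: u0 ∈ [0, 7/65)
j=1 picked index 0: u0 ∈ [-1/12, 19/780)
j=2 picked index 1: u0 ∈ [-23/390, 7/390)
j=3 picked index 3: u0 ∈ [-17/260, 11/260)
j=4 picked index 5: u0 ∈ [-2/195, 5/39)
j=5 picked index 5: u0 ∈ [-73/780, 7/156)
j=6 picked index 7: u0 ∈ [-1/130, 1/26)
j=7 picked index 8: u0 ∈ [-7/156, 61/780)
j=8 picked index 9: u0 ∈ [-1/195, 14/195)
j=9 picked index 10: u0 ∈ [-3/260, 33/260)
j=10 picked index 10: u0 ∈ [-37/390, 17/390)
j=11 picked index 11: u0 ∈ [-31/780, 1/12)
intersection: [0, 7/390)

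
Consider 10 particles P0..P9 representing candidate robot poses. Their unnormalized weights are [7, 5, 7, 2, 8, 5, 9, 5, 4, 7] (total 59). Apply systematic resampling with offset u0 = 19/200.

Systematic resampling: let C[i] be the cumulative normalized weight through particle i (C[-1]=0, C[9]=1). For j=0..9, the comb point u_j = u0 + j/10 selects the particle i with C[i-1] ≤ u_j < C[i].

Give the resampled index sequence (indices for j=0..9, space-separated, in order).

C = [7/59, 12/59, 19/59, 21/59, 29/59, 34/59, 43/59, 48/59, 52/59, 1]
j=0: u_0=19/200 ∈ [0, 7/59) → index 0
j=1: u_1=39/200 ∈ [7/59, 12/59) → index 1
j=2: u_2=59/200 ∈ [12/59, 19/59) → index 2
j=3: u_3=79/200 ∈ [21/59, 29/59) → index 4
j=4: u_4=99/200 ∈ [29/59, 34/59) → index 5
j=5: u_5=119/200 ∈ [34/59, 43/59) → index 6
j=6: u_6=139/200 ∈ [34/59, 43/59) → index 6
j=7: u_7=159/200 ∈ [43/59, 48/59) → index 7
j=8: u_8=179/200 ∈ [52/59, 1) → index 9
j=9: u_9=199/200 ∈ [52/59, 1) → index 9

0 1 2 4 5 6 6 7 9 9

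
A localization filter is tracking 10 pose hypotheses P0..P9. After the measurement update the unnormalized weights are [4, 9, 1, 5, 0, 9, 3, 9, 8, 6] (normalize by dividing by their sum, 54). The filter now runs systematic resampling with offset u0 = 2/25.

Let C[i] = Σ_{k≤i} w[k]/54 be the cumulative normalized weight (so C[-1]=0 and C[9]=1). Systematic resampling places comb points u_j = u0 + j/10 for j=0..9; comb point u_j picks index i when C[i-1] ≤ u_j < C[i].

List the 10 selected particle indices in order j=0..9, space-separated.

C = [2/27, 13/54, 7/27, 19/54, 19/54, 14/27, 31/54, 20/27, 8/9, 1]
j=0: u_0=2/25 ∈ [2/27, 13/54) → index 1
j=1: u_1=9/50 ∈ [2/27, 13/54) → index 1
j=2: u_2=7/25 ∈ [7/27, 19/54) → index 3
j=3: u_3=19/50 ∈ [19/54, 14/27) → index 5
j=4: u_4=12/25 ∈ [19/54, 14/27) → index 5
j=5: u_5=29/50 ∈ [31/54, 20/27) → index 7
j=6: u_6=17/25 ∈ [31/54, 20/27) → index 7
j=7: u_7=39/50 ∈ [20/27, 8/9) → index 8
j=8: u_8=22/25 ∈ [20/27, 8/9) → index 8
j=9: u_9=49/50 ∈ [8/9, 1) → index 9

1 1 3 5 5 7 7 8 8 9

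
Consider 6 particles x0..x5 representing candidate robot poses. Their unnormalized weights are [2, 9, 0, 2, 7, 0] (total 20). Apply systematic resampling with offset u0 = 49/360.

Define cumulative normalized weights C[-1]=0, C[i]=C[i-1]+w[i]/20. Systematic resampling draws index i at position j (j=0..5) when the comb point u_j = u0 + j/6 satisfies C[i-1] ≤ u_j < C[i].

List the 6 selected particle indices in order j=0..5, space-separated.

C = [1/10, 11/20, 11/20, 13/20, 1, 1]
j=0: u_0=49/360 ∈ [1/10, 11/20) → index 1
j=1: u_1=109/360 ∈ [1/10, 11/20) → index 1
j=2: u_2=169/360 ∈ [1/10, 11/20) → index 1
j=3: u_3=229/360 ∈ [11/20, 13/20) → index 3
j=4: u_4=289/360 ∈ [13/20, 1) → index 4
j=5: u_5=349/360 ∈ [13/20, 1) → index 4

1 1 1 3 4 4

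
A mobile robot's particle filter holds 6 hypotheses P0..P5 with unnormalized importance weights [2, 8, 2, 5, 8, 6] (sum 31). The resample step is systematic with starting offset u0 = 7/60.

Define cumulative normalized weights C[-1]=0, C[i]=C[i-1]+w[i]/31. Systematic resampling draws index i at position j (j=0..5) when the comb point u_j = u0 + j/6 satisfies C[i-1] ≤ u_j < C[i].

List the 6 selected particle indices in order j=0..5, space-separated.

1 1 3 4 4 5

C = [2/31, 10/31, 12/31, 17/31, 25/31, 1]
j=0: u_0=7/60 ∈ [2/31, 10/31) → index 1
j=1: u_1=17/60 ∈ [2/31, 10/31) → index 1
j=2: u_2=9/20 ∈ [12/31, 17/31) → index 3
j=3: u_3=37/60 ∈ [17/31, 25/31) → index 4
j=4: u_4=47/60 ∈ [17/31, 25/31) → index 4
j=5: u_5=19/20 ∈ [25/31, 1) → index 5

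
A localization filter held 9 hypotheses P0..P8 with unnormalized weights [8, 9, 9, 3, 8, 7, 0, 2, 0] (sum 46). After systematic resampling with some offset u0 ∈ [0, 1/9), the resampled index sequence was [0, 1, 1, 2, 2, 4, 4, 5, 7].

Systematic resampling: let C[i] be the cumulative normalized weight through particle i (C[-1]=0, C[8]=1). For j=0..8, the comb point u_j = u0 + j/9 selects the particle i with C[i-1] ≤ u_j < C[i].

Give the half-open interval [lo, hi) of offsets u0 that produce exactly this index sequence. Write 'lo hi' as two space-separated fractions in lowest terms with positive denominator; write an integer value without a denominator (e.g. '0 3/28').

C = [4/23, 17/46, 13/23, 29/46, 37/46, 22/23, 22/23, 1, 1]
j=0 picked index 0: u0 ∈ [0, 4/23)
j=1 picked index 1: u0 ∈ [13/207, 107/414)
j=2 picked index 1: u0 ∈ [-10/207, 61/414)
j=3 picked index 2: u0 ∈ [5/138, 16/69)
j=4 picked index 2: u0 ∈ [-31/414, 25/207)
j=5 picked index 4: u0 ∈ [31/414, 103/414)
j=6 picked index 4: u0 ∈ [-5/138, 19/138)
j=7 picked index 5: u0 ∈ [11/414, 37/207)
j=8 picked index 7: u0 ∈ [14/207, 1/9)
intersection: [31/414, 1/9)

31/414 1/9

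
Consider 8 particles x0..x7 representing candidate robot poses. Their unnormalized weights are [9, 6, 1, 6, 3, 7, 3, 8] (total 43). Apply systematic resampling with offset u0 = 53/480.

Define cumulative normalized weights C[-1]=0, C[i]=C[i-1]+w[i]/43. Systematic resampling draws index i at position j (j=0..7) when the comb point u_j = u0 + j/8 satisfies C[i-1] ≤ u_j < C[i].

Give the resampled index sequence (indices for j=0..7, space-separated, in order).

0 1 2 3 5 5 7 7

C = [9/43, 15/43, 16/43, 22/43, 25/43, 32/43, 35/43, 1]
j=0: u_0=53/480 ∈ [0, 9/43) → index 0
j=1: u_1=113/480 ∈ [9/43, 15/43) → index 1
j=2: u_2=173/480 ∈ [15/43, 16/43) → index 2
j=3: u_3=233/480 ∈ [16/43, 22/43) → index 3
j=4: u_4=293/480 ∈ [25/43, 32/43) → index 5
j=5: u_5=353/480 ∈ [25/43, 32/43) → index 5
j=6: u_6=413/480 ∈ [35/43, 1) → index 7
j=7: u_7=473/480 ∈ [35/43, 1) → index 7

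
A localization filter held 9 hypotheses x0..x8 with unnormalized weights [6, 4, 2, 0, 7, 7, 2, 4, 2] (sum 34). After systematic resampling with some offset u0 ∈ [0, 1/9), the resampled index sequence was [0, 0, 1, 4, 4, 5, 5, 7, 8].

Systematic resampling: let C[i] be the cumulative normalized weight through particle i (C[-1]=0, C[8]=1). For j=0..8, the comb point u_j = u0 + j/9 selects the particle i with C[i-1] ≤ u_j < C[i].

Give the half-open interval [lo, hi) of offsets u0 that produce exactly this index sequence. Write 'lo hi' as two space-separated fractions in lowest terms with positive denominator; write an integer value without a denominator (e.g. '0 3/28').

C = [3/17, 5/17, 6/17, 6/17, 19/34, 13/17, 14/17, 16/17, 1]
j=0 picked index 0: u0 ∈ [0, 3/17)
j=1 picked index 0: u0 ∈ [-1/9, 10/153)
j=2 picked index 1: u0 ∈ [-7/153, 11/153)
j=3 picked index 4: u0 ∈ [1/51, 23/102)
j=4 picked index 4: u0 ∈ [-14/153, 35/306)
j=5 picked index 5: u0 ∈ [1/306, 32/153)
j=6 picked index 5: u0 ∈ [-11/102, 5/51)
j=7 picked index 7: u0 ∈ [7/153, 25/153)
j=8 picked index 8: u0 ∈ [8/153, 1/9)
intersection: [8/153, 10/153)

8/153 10/153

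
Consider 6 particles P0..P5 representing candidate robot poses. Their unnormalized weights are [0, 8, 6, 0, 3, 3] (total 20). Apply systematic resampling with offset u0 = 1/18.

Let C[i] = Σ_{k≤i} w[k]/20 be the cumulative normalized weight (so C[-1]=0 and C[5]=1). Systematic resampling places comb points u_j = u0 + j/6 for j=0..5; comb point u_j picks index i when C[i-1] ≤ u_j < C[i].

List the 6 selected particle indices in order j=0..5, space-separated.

C = [0, 2/5, 7/10, 7/10, 17/20, 1]
j=0: u_0=1/18 ∈ [0, 2/5) → index 1
j=1: u_1=2/9 ∈ [0, 2/5) → index 1
j=2: u_2=7/18 ∈ [0, 2/5) → index 1
j=3: u_3=5/9 ∈ [2/5, 7/10) → index 2
j=4: u_4=13/18 ∈ [7/10, 17/20) → index 4
j=5: u_5=8/9 ∈ [17/20, 1) → index 5

1 1 1 2 4 5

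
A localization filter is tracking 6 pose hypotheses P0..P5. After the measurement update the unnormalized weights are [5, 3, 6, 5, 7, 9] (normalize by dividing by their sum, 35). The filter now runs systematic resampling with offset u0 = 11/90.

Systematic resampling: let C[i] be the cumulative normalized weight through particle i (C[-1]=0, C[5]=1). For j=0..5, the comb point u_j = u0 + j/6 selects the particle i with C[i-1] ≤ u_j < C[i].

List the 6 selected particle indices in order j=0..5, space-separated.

0 2 3 4 5 5

C = [1/7, 8/35, 2/5, 19/35, 26/35, 1]
j=0: u_0=11/90 ∈ [0, 1/7) → index 0
j=1: u_1=13/45 ∈ [8/35, 2/5) → index 2
j=2: u_2=41/90 ∈ [2/5, 19/35) → index 3
j=3: u_3=28/45 ∈ [19/35, 26/35) → index 4
j=4: u_4=71/90 ∈ [26/35, 1) → index 5
j=5: u_5=43/45 ∈ [26/35, 1) → index 5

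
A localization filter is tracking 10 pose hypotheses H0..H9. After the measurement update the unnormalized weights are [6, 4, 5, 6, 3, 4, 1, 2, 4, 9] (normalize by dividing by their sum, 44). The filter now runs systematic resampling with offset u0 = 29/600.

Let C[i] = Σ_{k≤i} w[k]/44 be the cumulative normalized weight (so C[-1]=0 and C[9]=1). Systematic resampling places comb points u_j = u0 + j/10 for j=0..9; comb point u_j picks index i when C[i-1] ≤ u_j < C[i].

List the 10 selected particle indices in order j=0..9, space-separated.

C = [3/22, 5/22, 15/44, 21/44, 6/11, 7/11, 29/44, 31/44, 35/44, 1]
j=0: u_0=29/600 ∈ [0, 3/22) → index 0
j=1: u_1=89/600 ∈ [3/22, 5/22) → index 1
j=2: u_2=149/600 ∈ [5/22, 15/44) → index 2
j=3: u_3=209/600 ∈ [15/44, 21/44) → index 3
j=4: u_4=269/600 ∈ [15/44, 21/44) → index 3
j=5: u_5=329/600 ∈ [6/11, 7/11) → index 5
j=6: u_6=389/600 ∈ [7/11, 29/44) → index 6
j=7: u_7=449/600 ∈ [31/44, 35/44) → index 8
j=8: u_8=509/600 ∈ [35/44, 1) → index 9
j=9: u_9=569/600 ∈ [35/44, 1) → index 9

0 1 2 3 3 5 6 8 9 9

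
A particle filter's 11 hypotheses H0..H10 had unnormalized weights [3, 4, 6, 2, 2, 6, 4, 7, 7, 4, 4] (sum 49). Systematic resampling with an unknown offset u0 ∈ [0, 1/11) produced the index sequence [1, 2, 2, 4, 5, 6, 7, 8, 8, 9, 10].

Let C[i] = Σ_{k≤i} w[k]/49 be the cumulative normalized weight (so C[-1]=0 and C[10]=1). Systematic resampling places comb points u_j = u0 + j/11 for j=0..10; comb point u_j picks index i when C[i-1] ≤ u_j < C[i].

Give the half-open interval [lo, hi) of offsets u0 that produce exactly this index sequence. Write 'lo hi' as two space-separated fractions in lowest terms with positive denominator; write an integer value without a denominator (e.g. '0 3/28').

3/49 40/539

C = [3/49, 1/7, 13/49, 15/49, 17/49, 23/49, 27/49, 34/49, 41/49, 45/49, 1]
j=0 picked index 1: u0 ∈ [3/49, 1/7)
j=1 picked index 2: u0 ∈ [4/77, 94/539)
j=2 picked index 2: u0 ∈ [-3/77, 45/539)
j=3 picked index 4: u0 ∈ [18/539, 40/539)
j=4 picked index 5: u0 ∈ [-9/539, 57/539)
j=5 picked index 6: u0 ∈ [8/539, 52/539)
j=6 picked index 7: u0 ∈ [3/539, 80/539)
j=7 picked index 8: u0 ∈ [31/539, 108/539)
j=8 picked index 8: u0 ∈ [-18/539, 59/539)
j=9 picked index 9: u0 ∈ [10/539, 54/539)
j=10 picked index 10: u0 ∈ [5/539, 1/11)
intersection: [3/49, 40/539)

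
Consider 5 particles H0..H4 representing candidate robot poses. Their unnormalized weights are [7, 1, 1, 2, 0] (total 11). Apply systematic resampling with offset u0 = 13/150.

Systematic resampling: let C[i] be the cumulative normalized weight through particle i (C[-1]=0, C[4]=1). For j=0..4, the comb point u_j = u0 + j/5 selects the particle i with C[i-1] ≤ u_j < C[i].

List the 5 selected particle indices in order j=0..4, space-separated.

C = [7/11, 8/11, 9/11, 1, 1]
j=0: u_0=13/150 ∈ [0, 7/11) → index 0
j=1: u_1=43/150 ∈ [0, 7/11) → index 0
j=2: u_2=73/150 ∈ [0, 7/11) → index 0
j=3: u_3=103/150 ∈ [7/11, 8/11) → index 1
j=4: u_4=133/150 ∈ [9/11, 1) → index 3

0 0 0 1 3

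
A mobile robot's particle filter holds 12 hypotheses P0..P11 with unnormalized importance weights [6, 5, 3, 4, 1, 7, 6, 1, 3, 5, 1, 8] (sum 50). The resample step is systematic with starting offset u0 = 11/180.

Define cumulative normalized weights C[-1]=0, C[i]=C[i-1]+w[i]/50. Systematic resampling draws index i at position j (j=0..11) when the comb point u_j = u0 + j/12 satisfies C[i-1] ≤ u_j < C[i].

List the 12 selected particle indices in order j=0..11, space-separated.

0 1 2 3 5 5 6 7 9 9 11 11

C = [3/25, 11/50, 7/25, 9/25, 19/50, 13/25, 16/25, 33/50, 18/25, 41/50, 21/25, 1]
j=0: u_0=11/180 ∈ [0, 3/25) → index 0
j=1: u_1=13/90 ∈ [3/25, 11/50) → index 1
j=2: u_2=41/180 ∈ [11/50, 7/25) → index 2
j=3: u_3=14/45 ∈ [7/25, 9/25) → index 3
j=4: u_4=71/180 ∈ [19/50, 13/25) → index 5
j=5: u_5=43/90 ∈ [19/50, 13/25) → index 5
j=6: u_6=101/180 ∈ [13/25, 16/25) → index 6
j=7: u_7=29/45 ∈ [16/25, 33/50) → index 7
j=8: u_8=131/180 ∈ [18/25, 41/50) → index 9
j=9: u_9=73/90 ∈ [18/25, 41/50) → index 9
j=10: u_10=161/180 ∈ [21/25, 1) → index 11
j=11: u_11=44/45 ∈ [21/25, 1) → index 11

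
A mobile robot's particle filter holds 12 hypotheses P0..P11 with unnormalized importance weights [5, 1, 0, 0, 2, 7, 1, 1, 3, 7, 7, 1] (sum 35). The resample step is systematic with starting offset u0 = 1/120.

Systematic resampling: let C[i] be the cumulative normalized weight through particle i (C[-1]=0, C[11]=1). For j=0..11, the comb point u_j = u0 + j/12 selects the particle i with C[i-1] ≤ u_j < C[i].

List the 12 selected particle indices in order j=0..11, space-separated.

0 0 4 5 5 5 8 9 9 9 10 10

C = [1/7, 6/35, 6/35, 6/35, 8/35, 3/7, 16/35, 17/35, 4/7, 27/35, 34/35, 1]
j=0: u_0=1/120 ∈ [0, 1/7) → index 0
j=1: u_1=11/120 ∈ [0, 1/7) → index 0
j=2: u_2=7/40 ∈ [6/35, 8/35) → index 4
j=3: u_3=31/120 ∈ [8/35, 3/7) → index 5
j=4: u_4=41/120 ∈ [8/35, 3/7) → index 5
j=5: u_5=17/40 ∈ [8/35, 3/7) → index 5
j=6: u_6=61/120 ∈ [17/35, 4/7) → index 8
j=7: u_7=71/120 ∈ [4/7, 27/35) → index 9
j=8: u_8=27/40 ∈ [4/7, 27/35) → index 9
j=9: u_9=91/120 ∈ [4/7, 27/35) → index 9
j=10: u_10=101/120 ∈ [27/35, 34/35) → index 10
j=11: u_11=37/40 ∈ [27/35, 34/35) → index 10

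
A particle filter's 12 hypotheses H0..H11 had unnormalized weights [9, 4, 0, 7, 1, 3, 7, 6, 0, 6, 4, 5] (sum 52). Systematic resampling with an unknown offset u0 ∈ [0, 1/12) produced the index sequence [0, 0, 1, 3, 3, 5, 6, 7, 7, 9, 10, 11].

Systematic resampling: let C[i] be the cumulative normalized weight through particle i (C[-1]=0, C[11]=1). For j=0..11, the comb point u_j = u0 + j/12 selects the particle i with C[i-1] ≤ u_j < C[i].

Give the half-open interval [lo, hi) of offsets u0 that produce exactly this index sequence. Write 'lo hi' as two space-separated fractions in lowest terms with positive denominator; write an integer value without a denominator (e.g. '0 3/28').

C = [9/52, 1/4, 1/4, 5/13, 21/52, 6/13, 31/52, 37/52, 37/52, 43/52, 47/52, 1]
j=0 picked index 0: u0 ∈ [0, 9/52)
j=1 picked index 0: u0 ∈ [-1/12, 7/78)
j=2 picked index 1: u0 ∈ [1/156, 1/12)
j=3 picked index 3: u0 ∈ [0, 7/52)
j=4 picked index 3: u0 ∈ [-1/12, 2/39)
j=5 picked index 5: u0 ∈ [-1/78, 7/156)
j=6 picked index 6: u0 ∈ [-1/26, 5/52)
j=7 picked index 7: u0 ∈ [1/78, 5/39)
j=8 picked index 7: u0 ∈ [-11/156, 7/156)
j=9 picked index 9: u0 ∈ [-1/26, 1/13)
j=10 picked index 10: u0 ∈ [-1/156, 11/156)
j=11 picked index 11: u0 ∈ [-1/78, 1/12)
intersection: [1/78, 7/156)

1/78 7/156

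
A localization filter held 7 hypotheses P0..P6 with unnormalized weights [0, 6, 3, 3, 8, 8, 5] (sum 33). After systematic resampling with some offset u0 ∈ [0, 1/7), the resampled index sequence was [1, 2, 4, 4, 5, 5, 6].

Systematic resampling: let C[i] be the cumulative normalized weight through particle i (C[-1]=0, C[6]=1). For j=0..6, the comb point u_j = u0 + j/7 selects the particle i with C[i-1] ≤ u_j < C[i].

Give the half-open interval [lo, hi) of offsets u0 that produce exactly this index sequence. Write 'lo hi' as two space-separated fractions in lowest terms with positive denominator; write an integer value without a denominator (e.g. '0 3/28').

6/77 10/77

C = [0, 2/11, 3/11, 4/11, 20/33, 28/33, 1]
j=0 picked index 1: u0 ∈ [0, 2/11)
j=1 picked index 2: u0 ∈ [3/77, 10/77)
j=2 picked index 4: u0 ∈ [6/77, 74/231)
j=3 picked index 4: u0 ∈ [-5/77, 41/231)
j=4 picked index 5: u0 ∈ [8/231, 64/231)
j=5 picked index 5: u0 ∈ [-25/231, 31/231)
j=6 picked index 6: u0 ∈ [-2/231, 1/7)
intersection: [6/77, 10/77)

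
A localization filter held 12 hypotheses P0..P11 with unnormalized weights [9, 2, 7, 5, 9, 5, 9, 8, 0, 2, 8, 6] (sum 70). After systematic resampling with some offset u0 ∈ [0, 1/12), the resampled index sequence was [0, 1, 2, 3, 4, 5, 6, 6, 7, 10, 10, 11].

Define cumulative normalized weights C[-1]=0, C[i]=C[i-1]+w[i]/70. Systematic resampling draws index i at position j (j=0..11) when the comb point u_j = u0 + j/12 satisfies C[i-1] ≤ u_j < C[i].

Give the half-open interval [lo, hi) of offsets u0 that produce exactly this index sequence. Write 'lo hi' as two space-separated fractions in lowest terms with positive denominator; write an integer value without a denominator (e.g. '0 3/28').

C = [9/70, 11/70, 9/35, 23/70, 16/35, 37/70, 23/35, 27/35, 27/35, 4/5, 32/35, 1]
j=0 picked index 0: u0 ∈ [0, 9/70)
j=1 picked index 1: u0 ∈ [19/420, 31/420)
j=2 picked index 2: u0 ∈ [-1/105, 19/210)
j=3 picked index 3: u0 ∈ [1/140, 11/140)
j=4 picked index 4: u0 ∈ [-1/210, 13/105)
j=5 picked index 5: u0 ∈ [17/420, 47/420)
j=6 picked index 6: u0 ∈ [1/35, 11/70)
j=7 picked index 6: u0 ∈ [-23/420, 31/420)
j=8 picked index 7: u0 ∈ [-1/105, 11/105)
j=9 picked index 10: u0 ∈ [1/20, 23/140)
j=10 picked index 10: u0 ∈ [-1/30, 17/210)
j=11 picked index 11: u0 ∈ [-1/420, 1/12)
intersection: [1/20, 31/420)

1/20 31/420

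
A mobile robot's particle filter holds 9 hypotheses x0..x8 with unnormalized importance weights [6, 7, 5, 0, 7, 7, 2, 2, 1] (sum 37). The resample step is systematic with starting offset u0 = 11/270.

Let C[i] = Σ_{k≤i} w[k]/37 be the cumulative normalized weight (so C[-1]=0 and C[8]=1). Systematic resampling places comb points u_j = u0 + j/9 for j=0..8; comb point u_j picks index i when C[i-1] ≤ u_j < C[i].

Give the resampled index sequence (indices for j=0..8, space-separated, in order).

0 0 1 2 2 4 5 5 7

C = [6/37, 13/37, 18/37, 18/37, 25/37, 32/37, 34/37, 36/37, 1]
j=0: u_0=11/270 ∈ [0, 6/37) → index 0
j=1: u_1=41/270 ∈ [0, 6/37) → index 0
j=2: u_2=71/270 ∈ [6/37, 13/37) → index 1
j=3: u_3=101/270 ∈ [13/37, 18/37) → index 2
j=4: u_4=131/270 ∈ [13/37, 18/37) → index 2
j=5: u_5=161/270 ∈ [18/37, 25/37) → index 4
j=6: u_6=191/270 ∈ [25/37, 32/37) → index 5
j=7: u_7=221/270 ∈ [25/37, 32/37) → index 5
j=8: u_8=251/270 ∈ [34/37, 36/37) → index 7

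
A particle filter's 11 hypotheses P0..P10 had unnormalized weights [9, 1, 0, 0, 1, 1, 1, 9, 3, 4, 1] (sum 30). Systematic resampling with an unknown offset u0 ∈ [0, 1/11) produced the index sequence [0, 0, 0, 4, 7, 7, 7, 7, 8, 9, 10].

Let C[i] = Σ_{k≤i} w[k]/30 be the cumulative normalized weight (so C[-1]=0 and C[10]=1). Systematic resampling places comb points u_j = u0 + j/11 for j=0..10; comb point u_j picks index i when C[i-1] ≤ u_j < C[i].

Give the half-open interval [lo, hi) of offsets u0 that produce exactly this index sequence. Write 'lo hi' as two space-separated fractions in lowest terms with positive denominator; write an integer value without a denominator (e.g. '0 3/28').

23/330 1/11

C = [3/10, 1/3, 1/3, 1/3, 11/30, 2/5, 13/30, 11/15, 5/6, 29/30, 1]
j=0 picked index 0: u0 ∈ [0, 3/10)
j=1 picked index 0: u0 ∈ [-1/11, 23/110)
j=2 picked index 0: u0 ∈ [-2/11, 13/110)
j=3 picked index 4: u0 ∈ [2/33, 31/330)
j=4 picked index 7: u0 ∈ [23/330, 61/165)
j=5 picked index 7: u0 ∈ [-7/330, 46/165)
j=6 picked index 7: u0 ∈ [-37/330, 31/165)
j=7 picked index 7: u0 ∈ [-67/330, 16/165)
j=8 picked index 8: u0 ∈ [1/165, 7/66)
j=9 picked index 9: u0 ∈ [1/66, 49/330)
j=10 picked index 10: u0 ∈ [19/330, 1/11)
intersection: [23/330, 1/11)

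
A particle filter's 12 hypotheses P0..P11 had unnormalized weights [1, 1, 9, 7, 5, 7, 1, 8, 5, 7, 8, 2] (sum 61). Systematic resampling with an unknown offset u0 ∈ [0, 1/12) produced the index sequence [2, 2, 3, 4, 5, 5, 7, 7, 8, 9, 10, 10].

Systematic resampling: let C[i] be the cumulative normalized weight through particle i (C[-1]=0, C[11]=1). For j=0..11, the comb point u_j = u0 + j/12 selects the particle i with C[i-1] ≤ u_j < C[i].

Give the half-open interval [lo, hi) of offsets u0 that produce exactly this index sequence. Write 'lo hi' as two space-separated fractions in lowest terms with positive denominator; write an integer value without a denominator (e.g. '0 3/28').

11/244 37/732

C = [1/61, 2/61, 11/61, 18/61, 23/61, 30/61, 31/61, 39/61, 44/61, 51/61, 59/61, 1]
j=0 picked index 2: u0 ∈ [2/61, 11/61)
j=1 picked index 2: u0 ∈ [-37/732, 71/732)
j=2 picked index 3: u0 ∈ [5/366, 47/366)
j=3 picked index 4: u0 ∈ [11/244, 31/244)
j=4 picked index 5: u0 ∈ [8/183, 29/183)
j=5 picked index 5: u0 ∈ [-29/732, 55/732)
j=6 picked index 7: u0 ∈ [1/122, 17/122)
j=7 picked index 7: u0 ∈ [-55/732, 41/732)
j=8 picked index 8: u0 ∈ [-5/183, 10/183)
j=9 picked index 9: u0 ∈ [-7/244, 21/244)
j=10 picked index 10: u0 ∈ [1/366, 49/366)
j=11 picked index 10: u0 ∈ [-59/732, 37/732)
intersection: [11/244, 37/732)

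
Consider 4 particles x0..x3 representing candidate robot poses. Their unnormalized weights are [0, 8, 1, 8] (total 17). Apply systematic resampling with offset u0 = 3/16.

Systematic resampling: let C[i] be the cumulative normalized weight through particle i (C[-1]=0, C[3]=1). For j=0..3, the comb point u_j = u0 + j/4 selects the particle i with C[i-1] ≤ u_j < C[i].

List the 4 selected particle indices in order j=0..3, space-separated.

1 1 3 3

C = [0, 8/17, 9/17, 1]
j=0: u_0=3/16 ∈ [0, 8/17) → index 1
j=1: u_1=7/16 ∈ [0, 8/17) → index 1
j=2: u_2=11/16 ∈ [9/17, 1) → index 3
j=3: u_3=15/16 ∈ [9/17, 1) → index 3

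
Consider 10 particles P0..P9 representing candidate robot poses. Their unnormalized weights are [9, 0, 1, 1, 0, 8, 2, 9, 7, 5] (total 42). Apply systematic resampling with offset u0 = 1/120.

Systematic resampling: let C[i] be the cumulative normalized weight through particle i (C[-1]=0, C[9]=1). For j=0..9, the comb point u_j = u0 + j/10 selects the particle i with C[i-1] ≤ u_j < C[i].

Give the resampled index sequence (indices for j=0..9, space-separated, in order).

0 0 0 5 5 7 7 7 8 9

C = [3/14, 3/14, 5/21, 11/42, 11/42, 19/42, 1/2, 5/7, 37/42, 1]
j=0: u_0=1/120 ∈ [0, 3/14) → index 0
j=1: u_1=13/120 ∈ [0, 3/14) → index 0
j=2: u_2=5/24 ∈ [0, 3/14) → index 0
j=3: u_3=37/120 ∈ [11/42, 19/42) → index 5
j=4: u_4=49/120 ∈ [11/42, 19/42) → index 5
j=5: u_5=61/120 ∈ [1/2, 5/7) → index 7
j=6: u_6=73/120 ∈ [1/2, 5/7) → index 7
j=7: u_7=17/24 ∈ [1/2, 5/7) → index 7
j=8: u_8=97/120 ∈ [5/7, 37/42) → index 8
j=9: u_9=109/120 ∈ [37/42, 1) → index 9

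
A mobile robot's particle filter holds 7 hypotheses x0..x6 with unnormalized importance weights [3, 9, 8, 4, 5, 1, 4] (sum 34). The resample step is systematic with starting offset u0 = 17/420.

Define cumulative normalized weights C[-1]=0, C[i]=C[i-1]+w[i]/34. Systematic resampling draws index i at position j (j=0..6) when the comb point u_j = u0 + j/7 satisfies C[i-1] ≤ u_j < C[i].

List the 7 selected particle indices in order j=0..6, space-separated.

0 1 1 2 3 4 6

C = [3/34, 6/17, 10/17, 12/17, 29/34, 15/17, 1]
j=0: u_0=17/420 ∈ [0, 3/34) → index 0
j=1: u_1=11/60 ∈ [3/34, 6/17) → index 1
j=2: u_2=137/420 ∈ [3/34, 6/17) → index 1
j=3: u_3=197/420 ∈ [6/17, 10/17) → index 2
j=4: u_4=257/420 ∈ [10/17, 12/17) → index 3
j=5: u_5=317/420 ∈ [12/17, 29/34) → index 4
j=6: u_6=377/420 ∈ [15/17, 1) → index 6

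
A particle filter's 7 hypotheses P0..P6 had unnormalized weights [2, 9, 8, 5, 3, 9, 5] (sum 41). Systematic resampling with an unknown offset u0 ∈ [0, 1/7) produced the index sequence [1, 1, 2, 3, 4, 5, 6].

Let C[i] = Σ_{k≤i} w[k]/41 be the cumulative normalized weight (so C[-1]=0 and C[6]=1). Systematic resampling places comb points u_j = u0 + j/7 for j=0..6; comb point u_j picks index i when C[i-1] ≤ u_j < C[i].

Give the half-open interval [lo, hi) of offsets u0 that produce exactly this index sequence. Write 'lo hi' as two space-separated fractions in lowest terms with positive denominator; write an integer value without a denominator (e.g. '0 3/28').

2/41 25/287

C = [2/41, 11/41, 19/41, 24/41, 27/41, 36/41, 1]
j=0 picked index 1: u0 ∈ [2/41, 11/41)
j=1 picked index 1: u0 ∈ [-27/287, 36/287)
j=2 picked index 2: u0 ∈ [-5/287, 51/287)
j=3 picked index 3: u0 ∈ [10/287, 45/287)
j=4 picked index 4: u0 ∈ [4/287, 25/287)
j=5 picked index 5: u0 ∈ [-16/287, 47/287)
j=6 picked index 6: u0 ∈ [6/287, 1/7)
intersection: [2/41, 25/287)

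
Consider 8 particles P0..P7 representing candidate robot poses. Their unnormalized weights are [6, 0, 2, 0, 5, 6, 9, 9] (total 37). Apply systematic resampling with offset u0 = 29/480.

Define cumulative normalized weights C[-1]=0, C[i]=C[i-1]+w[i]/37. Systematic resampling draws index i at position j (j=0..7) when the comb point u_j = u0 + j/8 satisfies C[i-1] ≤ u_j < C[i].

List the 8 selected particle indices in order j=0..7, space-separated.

0 2 4 5 6 6 7 7

C = [6/37, 6/37, 8/37, 8/37, 13/37, 19/37, 28/37, 1]
j=0: u_0=29/480 ∈ [0, 6/37) → index 0
j=1: u_1=89/480 ∈ [6/37, 8/37) → index 2
j=2: u_2=149/480 ∈ [8/37, 13/37) → index 4
j=3: u_3=209/480 ∈ [13/37, 19/37) → index 5
j=4: u_4=269/480 ∈ [19/37, 28/37) → index 6
j=5: u_5=329/480 ∈ [19/37, 28/37) → index 6
j=6: u_6=389/480 ∈ [28/37, 1) → index 7
j=7: u_7=449/480 ∈ [28/37, 1) → index 7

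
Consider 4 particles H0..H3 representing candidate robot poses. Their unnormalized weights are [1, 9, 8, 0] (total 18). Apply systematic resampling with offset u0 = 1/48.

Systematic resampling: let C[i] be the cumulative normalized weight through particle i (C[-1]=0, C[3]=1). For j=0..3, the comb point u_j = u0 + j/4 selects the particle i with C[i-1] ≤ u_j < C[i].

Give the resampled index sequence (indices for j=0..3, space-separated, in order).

0 1 1 2

C = [1/18, 5/9, 1, 1]
j=0: u_0=1/48 ∈ [0, 1/18) → index 0
j=1: u_1=13/48 ∈ [1/18, 5/9) → index 1
j=2: u_2=25/48 ∈ [1/18, 5/9) → index 1
j=3: u_3=37/48 ∈ [5/9, 1) → index 2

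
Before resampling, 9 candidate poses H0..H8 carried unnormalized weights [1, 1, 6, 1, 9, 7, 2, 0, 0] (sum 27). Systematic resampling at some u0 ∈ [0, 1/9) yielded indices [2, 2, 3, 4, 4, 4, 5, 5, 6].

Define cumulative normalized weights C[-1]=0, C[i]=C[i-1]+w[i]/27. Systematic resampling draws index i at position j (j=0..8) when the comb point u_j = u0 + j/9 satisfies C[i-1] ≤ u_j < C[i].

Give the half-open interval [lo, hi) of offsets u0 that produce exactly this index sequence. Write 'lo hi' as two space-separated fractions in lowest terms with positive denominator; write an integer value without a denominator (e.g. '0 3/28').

2/27 1/9

C = [1/27, 2/27, 8/27, 1/3, 2/3, 25/27, 1, 1, 1]
j=0 picked index 2: u0 ∈ [2/27, 8/27)
j=1 picked index 2: u0 ∈ [-1/27, 5/27)
j=2 picked index 3: u0 ∈ [2/27, 1/9)
j=3 picked index 4: u0 ∈ [0, 1/3)
j=4 picked index 4: u0 ∈ [-1/9, 2/9)
j=5 picked index 4: u0 ∈ [-2/9, 1/9)
j=6 picked index 5: u0 ∈ [0, 7/27)
j=7 picked index 5: u0 ∈ [-1/9, 4/27)
j=8 picked index 6: u0 ∈ [1/27, 1/9)
intersection: [2/27, 1/9)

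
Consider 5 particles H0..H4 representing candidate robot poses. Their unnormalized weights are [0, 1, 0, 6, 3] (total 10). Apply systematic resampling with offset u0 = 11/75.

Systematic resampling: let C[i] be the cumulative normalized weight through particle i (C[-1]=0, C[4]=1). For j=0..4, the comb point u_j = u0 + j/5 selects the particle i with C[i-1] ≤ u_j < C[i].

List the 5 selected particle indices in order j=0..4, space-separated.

C = [0, 1/10, 1/10, 7/10, 1]
j=0: u_0=11/75 ∈ [1/10, 7/10) → index 3
j=1: u_1=26/75 ∈ [1/10, 7/10) → index 3
j=2: u_2=41/75 ∈ [1/10, 7/10) → index 3
j=3: u_3=56/75 ∈ [7/10, 1) → index 4
j=4: u_4=71/75 ∈ [7/10, 1) → index 4

3 3 3 4 4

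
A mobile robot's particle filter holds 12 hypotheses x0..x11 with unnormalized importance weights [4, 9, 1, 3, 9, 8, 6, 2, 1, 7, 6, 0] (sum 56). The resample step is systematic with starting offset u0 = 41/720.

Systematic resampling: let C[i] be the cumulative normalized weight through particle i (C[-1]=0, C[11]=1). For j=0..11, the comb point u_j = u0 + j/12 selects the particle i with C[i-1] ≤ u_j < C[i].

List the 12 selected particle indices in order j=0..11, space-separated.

C = [1/14, 13/56, 1/4, 17/56, 13/28, 17/28, 5/7, 3/4, 43/56, 25/28, 1, 1]
j=0: u_0=41/720 ∈ [0, 1/14) → index 0
j=1: u_1=101/720 ∈ [1/14, 13/56) → index 1
j=2: u_2=161/720 ∈ [1/14, 13/56) → index 1
j=3: u_3=221/720 ∈ [17/56, 13/28) → index 4
j=4: u_4=281/720 ∈ [17/56, 13/28) → index 4
j=5: u_5=341/720 ∈ [13/28, 17/28) → index 5
j=6: u_6=401/720 ∈ [13/28, 17/28) → index 5
j=7: u_7=461/720 ∈ [17/28, 5/7) → index 6
j=8: u_8=521/720 ∈ [5/7, 3/4) → index 7
j=9: u_9=581/720 ∈ [43/56, 25/28) → index 9
j=10: u_10=641/720 ∈ [43/56, 25/28) → index 9
j=11: u_11=701/720 ∈ [25/28, 1) → index 10

0 1 1 4 4 5 5 6 7 9 9 10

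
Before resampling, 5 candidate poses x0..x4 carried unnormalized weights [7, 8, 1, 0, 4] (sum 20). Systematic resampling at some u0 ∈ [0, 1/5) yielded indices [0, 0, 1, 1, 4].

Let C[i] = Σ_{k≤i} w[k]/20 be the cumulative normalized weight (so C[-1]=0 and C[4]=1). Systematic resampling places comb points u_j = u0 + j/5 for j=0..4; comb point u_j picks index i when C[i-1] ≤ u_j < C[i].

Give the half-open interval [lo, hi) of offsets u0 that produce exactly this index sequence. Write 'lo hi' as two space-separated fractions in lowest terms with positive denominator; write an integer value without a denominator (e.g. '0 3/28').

C = [7/20, 3/4, 4/5, 4/5, 1]
j=0 picked index 0: u0 ∈ [0, 7/20)
j=1 picked index 0: u0 ∈ [-1/5, 3/20)
j=2 picked index 1: u0 ∈ [-1/20, 7/20)
j=3 picked index 1: u0 ∈ [-1/4, 3/20)
j=4 picked index 4: u0 ∈ [0, 1/5)
intersection: [0, 3/20)

0 3/20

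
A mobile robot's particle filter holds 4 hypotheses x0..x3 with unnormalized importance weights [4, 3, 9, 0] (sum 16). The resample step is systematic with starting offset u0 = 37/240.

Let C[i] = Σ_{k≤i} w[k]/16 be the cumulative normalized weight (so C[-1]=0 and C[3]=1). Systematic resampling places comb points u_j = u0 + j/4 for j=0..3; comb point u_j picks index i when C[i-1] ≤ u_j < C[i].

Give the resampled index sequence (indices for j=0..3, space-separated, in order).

C = [1/4, 7/16, 1, 1]
j=0: u_0=37/240 ∈ [0, 1/4) → index 0
j=1: u_1=97/240 ∈ [1/4, 7/16) → index 1
j=2: u_2=157/240 ∈ [7/16, 1) → index 2
j=3: u_3=217/240 ∈ [7/16, 1) → index 2

0 1 2 2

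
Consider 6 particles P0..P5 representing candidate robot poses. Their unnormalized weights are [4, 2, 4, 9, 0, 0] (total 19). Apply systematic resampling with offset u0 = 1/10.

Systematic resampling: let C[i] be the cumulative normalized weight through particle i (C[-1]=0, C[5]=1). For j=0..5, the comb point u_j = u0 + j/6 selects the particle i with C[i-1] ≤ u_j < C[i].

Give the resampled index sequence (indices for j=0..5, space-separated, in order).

C = [4/19, 6/19, 10/19, 1, 1, 1]
j=0: u_0=1/10 ∈ [0, 4/19) → index 0
j=1: u_1=4/15 ∈ [4/19, 6/19) → index 1
j=2: u_2=13/30 ∈ [6/19, 10/19) → index 2
j=3: u_3=3/5 ∈ [10/19, 1) → index 3
j=4: u_4=23/30 ∈ [10/19, 1) → index 3
j=5: u_5=14/15 ∈ [10/19, 1) → index 3

0 1 2 3 3 3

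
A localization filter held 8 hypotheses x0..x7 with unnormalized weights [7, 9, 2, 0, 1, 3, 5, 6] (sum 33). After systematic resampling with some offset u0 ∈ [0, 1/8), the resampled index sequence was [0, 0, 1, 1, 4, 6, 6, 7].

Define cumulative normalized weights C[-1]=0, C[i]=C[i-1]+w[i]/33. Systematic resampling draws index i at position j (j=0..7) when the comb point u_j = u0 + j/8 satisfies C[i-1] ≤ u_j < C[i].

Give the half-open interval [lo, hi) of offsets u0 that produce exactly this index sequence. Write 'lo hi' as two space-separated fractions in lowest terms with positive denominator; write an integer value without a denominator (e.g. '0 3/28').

1/22 3/44

C = [7/33, 16/33, 6/11, 6/11, 19/33, 2/3, 9/11, 1]
j=0 picked index 0: u0 ∈ [0, 7/33)
j=1 picked index 0: u0 ∈ [-1/8, 23/264)
j=2 picked index 1: u0 ∈ [-5/132, 31/132)
j=3 picked index 1: u0 ∈ [-43/264, 29/264)
j=4 picked index 4: u0 ∈ [1/22, 5/66)
j=5 picked index 6: u0 ∈ [1/24, 17/88)
j=6 picked index 6: u0 ∈ [-1/12, 3/44)
j=7 picked index 7: u0 ∈ [-5/88, 1/8)
intersection: [1/22, 3/44)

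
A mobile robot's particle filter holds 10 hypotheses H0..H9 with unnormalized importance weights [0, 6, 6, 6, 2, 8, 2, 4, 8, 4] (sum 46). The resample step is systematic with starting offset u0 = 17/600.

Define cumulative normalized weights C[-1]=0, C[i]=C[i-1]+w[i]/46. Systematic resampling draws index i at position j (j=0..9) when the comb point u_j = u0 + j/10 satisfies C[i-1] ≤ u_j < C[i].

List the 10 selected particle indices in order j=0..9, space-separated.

1 1 2 3 4 5 6 7 8 9

C = [0, 3/23, 6/23, 9/23, 10/23, 14/23, 15/23, 17/23, 21/23, 1]
j=0: u_0=17/600 ∈ [0, 3/23) → index 1
j=1: u_1=77/600 ∈ [0, 3/23) → index 1
j=2: u_2=137/600 ∈ [3/23, 6/23) → index 2
j=3: u_3=197/600 ∈ [6/23, 9/23) → index 3
j=4: u_4=257/600 ∈ [9/23, 10/23) → index 4
j=5: u_5=317/600 ∈ [10/23, 14/23) → index 5
j=6: u_6=377/600 ∈ [14/23, 15/23) → index 6
j=7: u_7=437/600 ∈ [15/23, 17/23) → index 7
j=8: u_8=497/600 ∈ [17/23, 21/23) → index 8
j=9: u_9=557/600 ∈ [21/23, 1) → index 9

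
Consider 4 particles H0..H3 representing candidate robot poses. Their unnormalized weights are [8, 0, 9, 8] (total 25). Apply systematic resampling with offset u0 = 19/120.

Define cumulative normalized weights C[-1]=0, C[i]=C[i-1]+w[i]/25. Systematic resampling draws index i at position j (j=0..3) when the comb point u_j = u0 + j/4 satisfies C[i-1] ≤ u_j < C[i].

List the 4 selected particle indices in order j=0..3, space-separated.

C = [8/25, 8/25, 17/25, 1]
j=0: u_0=19/120 ∈ [0, 8/25) → index 0
j=1: u_1=49/120 ∈ [8/25, 17/25) → index 2
j=2: u_2=79/120 ∈ [8/25, 17/25) → index 2
j=3: u_3=109/120 ∈ [17/25, 1) → index 3

0 2 2 3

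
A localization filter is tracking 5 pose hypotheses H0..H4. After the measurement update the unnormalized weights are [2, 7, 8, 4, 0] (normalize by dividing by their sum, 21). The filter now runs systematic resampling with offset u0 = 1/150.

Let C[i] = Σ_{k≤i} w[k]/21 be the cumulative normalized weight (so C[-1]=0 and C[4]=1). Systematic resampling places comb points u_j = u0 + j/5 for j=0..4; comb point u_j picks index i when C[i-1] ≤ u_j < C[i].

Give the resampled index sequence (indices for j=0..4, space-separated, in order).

0 1 1 2 2

C = [2/21, 3/7, 17/21, 1, 1]
j=0: u_0=1/150 ∈ [0, 2/21) → index 0
j=1: u_1=31/150 ∈ [2/21, 3/7) → index 1
j=2: u_2=61/150 ∈ [2/21, 3/7) → index 1
j=3: u_3=91/150 ∈ [3/7, 17/21) → index 2
j=4: u_4=121/150 ∈ [3/7, 17/21) → index 2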